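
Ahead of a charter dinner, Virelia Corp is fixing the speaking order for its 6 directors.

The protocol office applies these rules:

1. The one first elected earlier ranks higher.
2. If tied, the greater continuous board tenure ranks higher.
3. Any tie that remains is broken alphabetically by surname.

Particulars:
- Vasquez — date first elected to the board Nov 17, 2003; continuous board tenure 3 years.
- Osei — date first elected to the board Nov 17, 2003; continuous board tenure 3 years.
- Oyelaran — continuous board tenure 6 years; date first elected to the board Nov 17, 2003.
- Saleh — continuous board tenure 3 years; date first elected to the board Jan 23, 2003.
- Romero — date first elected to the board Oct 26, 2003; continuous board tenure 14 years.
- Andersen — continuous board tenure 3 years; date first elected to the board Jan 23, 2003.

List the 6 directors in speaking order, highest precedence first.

Andersen, Saleh, Romero, Oyelaran, Osei, Vasquez

By date first elected to the board (earlier first): Andersen and Saleh (both Jan 23, 2003); then Romero (Oct 26, 2003); then Oyelaran, Osei and Vasquez (each Nov 17, 2003).
Andersen and Saleh both have continuous board tenure 3 years, so the next rule applies.
Among Andersen and Saleh, alphabetically by surname: Andersen before Saleh.
Among Oyelaran, Osei and Vasquez, by continuous board tenure (higher first): Oyelaran (6 years) before Osei and Vasquez (3 years).
Among Osei and Vasquez, alphabetically by surname: Osei before Vasquez.
Full order: Andersen, Saleh, Romero, Oyelaran, Osei, Vasquez.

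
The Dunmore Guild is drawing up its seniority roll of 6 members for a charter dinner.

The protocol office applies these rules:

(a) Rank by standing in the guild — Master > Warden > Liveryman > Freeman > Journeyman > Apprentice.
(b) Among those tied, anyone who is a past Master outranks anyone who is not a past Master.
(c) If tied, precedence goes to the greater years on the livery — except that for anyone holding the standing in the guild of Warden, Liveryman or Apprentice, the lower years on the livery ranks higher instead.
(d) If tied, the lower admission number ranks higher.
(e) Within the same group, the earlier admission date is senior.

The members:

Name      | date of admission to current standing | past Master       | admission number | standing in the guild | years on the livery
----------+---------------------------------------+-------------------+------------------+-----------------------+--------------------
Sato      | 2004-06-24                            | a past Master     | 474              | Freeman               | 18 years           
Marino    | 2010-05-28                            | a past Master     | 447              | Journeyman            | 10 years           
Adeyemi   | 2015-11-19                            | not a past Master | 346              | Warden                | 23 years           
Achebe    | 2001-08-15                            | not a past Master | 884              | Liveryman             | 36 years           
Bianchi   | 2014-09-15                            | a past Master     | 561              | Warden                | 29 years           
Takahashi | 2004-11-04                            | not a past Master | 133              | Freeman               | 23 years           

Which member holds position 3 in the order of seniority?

Achebe

By standing in the guild: Bianchi and Adeyemi (Warden); then Achebe (Liveryman); then Sato and Takahashi (Freeman); then Marino (Journeyman).
Among Bianchi and Adeyemi, a past Master before not a past Master: Bianchi (a past Master) before Adeyemi (not a past Master).
Among Sato and Takahashi, a past Master before not a past Master: Sato (a past Master) before Takahashi (not a past Master).
Order: Bianchi, Adeyemi, Achebe, Sato, Takahashi, Marino.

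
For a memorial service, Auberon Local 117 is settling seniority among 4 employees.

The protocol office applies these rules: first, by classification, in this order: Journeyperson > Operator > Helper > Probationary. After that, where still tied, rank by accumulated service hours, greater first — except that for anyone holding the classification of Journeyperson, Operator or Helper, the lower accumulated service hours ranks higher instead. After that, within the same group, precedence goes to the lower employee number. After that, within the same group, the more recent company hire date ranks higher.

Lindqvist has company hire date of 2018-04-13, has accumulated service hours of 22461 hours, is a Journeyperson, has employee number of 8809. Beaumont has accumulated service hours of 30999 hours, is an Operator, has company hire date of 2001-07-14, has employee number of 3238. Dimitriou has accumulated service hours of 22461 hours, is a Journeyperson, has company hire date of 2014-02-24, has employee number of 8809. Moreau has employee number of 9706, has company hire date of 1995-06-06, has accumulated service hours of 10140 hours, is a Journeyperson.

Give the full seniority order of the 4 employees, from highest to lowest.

Moreau, Lindqvist, Dimitriou, Beaumont

By classification: Moreau, Lindqvist and Dimitriou (Journeyperson); then Beaumont (Operator).
Among Moreau, Lindqvist and Dimitriou, by accumulated service hours (lower first) (reversed rule for this group): Moreau (10140 hours) before Lindqvist and Dimitriou (22461 hours).
Lindqvist and Dimitriou both have employee number 8809, so the next rule applies.
Among Lindqvist and Dimitriou, by company hire date (later first): Lindqvist (2018-04-13) before Dimitriou (2014-02-24).
Full order: Moreau, Lindqvist, Dimitriou, Beaumont.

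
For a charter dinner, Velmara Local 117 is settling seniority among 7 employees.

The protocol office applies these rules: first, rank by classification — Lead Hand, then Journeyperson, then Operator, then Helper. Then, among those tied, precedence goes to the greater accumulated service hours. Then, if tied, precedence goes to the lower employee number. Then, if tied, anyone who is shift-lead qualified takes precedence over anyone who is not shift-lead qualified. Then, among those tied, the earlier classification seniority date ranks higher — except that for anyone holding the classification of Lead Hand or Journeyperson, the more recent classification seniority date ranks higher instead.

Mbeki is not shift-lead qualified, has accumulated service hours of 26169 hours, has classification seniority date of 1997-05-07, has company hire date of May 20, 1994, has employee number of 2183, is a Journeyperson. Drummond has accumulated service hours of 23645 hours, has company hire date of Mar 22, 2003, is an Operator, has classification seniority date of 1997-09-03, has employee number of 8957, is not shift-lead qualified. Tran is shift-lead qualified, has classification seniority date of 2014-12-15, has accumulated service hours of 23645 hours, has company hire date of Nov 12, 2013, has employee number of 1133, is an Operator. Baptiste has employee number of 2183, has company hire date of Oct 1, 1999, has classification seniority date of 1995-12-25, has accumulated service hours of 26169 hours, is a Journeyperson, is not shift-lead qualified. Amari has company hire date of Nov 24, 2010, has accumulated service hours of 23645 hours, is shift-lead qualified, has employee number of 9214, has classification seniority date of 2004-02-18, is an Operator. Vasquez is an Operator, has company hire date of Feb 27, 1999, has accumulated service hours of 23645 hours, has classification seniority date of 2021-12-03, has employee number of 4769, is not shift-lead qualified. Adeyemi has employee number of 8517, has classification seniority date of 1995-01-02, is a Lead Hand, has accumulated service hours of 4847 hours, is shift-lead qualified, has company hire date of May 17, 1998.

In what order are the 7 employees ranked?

By classification: Adeyemi (Lead Hand); then Mbeki and Baptiste (Journeyperson); then Tran, Vasquez, Drummond and Amari (Operator).
Mbeki and Baptiste both have accumulated service hours 26169 hours, so the next rule applies.
Mbeki and Baptiste both have employee number 2183, so the next rule applies.
Mbeki and Baptiste are each not shift-lead qualified, so the next rule applies.
Among Mbeki and Baptiste, by classification seniority date (later first) (reversed rule for this group): Mbeki (1997-05-07) before Baptiste (1995-12-25).
Tran, Vasquez, Drummond and Amari all have accumulated service hours 23645 hours, so the next rule applies.
Among Tran, Vasquez, Drummond and Amari, by employee number (lower first): Tran (1133) before Vasquez (4769) before Drummond (8957) before Amari (9214).
Full order: Adeyemi, Mbeki, Baptiste, Tran, Vasquez, Drummond, Amari.

Adeyemi, Mbeki, Baptiste, Tran, Vasquez, Drummond, Amari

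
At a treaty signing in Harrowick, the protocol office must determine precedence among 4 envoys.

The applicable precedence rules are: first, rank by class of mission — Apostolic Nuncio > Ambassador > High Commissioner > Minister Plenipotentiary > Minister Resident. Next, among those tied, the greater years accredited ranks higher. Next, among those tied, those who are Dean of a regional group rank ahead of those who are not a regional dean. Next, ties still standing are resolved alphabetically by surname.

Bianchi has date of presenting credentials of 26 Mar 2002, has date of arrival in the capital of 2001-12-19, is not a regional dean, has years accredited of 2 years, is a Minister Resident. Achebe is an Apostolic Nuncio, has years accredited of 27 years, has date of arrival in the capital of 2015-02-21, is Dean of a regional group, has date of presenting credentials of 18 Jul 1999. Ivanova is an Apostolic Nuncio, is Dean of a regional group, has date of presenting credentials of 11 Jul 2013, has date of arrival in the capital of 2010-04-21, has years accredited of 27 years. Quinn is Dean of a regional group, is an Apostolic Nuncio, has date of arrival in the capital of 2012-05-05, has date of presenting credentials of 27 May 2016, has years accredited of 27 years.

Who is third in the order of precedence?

By class of mission: Achebe, Ivanova and Quinn (Apostolic Nuncio); then Bianchi (Minister Resident).
Achebe, Ivanova and Quinn all have years accredited 27 years, so the next rule applies.
Achebe, Ivanova and Quinn are each Dean of a regional group, so the next rule applies.
Among Achebe, Ivanova and Quinn, alphabetically by surname: Achebe before Ivanova before Quinn.
Order: Achebe, Ivanova, Quinn, Bianchi.

Quinn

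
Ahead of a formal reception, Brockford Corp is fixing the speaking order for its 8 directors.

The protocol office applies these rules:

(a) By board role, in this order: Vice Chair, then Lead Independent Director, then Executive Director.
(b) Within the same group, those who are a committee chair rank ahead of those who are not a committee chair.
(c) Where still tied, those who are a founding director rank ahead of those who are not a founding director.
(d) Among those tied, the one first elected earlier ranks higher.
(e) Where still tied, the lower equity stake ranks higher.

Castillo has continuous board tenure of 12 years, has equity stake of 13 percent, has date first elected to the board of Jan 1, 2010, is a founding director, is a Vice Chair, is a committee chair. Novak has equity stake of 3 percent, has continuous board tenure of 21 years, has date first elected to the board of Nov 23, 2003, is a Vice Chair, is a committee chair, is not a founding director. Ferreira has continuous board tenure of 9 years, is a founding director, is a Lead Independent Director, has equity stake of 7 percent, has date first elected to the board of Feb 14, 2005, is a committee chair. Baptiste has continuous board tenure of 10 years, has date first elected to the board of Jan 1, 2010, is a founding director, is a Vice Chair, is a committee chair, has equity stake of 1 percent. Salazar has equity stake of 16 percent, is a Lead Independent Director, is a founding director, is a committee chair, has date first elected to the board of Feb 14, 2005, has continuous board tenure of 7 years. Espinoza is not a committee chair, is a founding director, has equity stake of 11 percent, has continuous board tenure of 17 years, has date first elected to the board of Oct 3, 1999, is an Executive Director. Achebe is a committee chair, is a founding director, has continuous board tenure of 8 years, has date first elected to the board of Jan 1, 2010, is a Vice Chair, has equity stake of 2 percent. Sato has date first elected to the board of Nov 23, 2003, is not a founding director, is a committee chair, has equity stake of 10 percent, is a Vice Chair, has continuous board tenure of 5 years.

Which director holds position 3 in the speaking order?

Castillo

By board role: Baptiste, Achebe, Castillo, Novak and Sato (Vice Chair); then Ferreira and Salazar (Lead Independent Director); then Espinoza (Executive Director).
Baptiste, Achebe, Castillo, Novak and Sato are each a committee chair, so the next rule applies.
Among Baptiste, Achebe, Castillo, Novak and Sato, a founding director before not a founding director: Baptiste, Achebe and Castillo (a founding director) before Novak and Sato (not a founding director).
Baptiste, Achebe and Castillo all have date first elected to the board Jan 1, 2010, so the next rule applies.
Among Baptiste, Achebe and Castillo, by equity stake (lower first): Baptiste (1 percent) before Achebe (2 percent) before Castillo (13 percent).
Novak and Sato both have date first elected to the board Nov 23, 2003, so the next rule applies.
Among Novak and Sato, by equity stake (lower first): Novak (3 percent) before Sato (10 percent).
Ferreira and Salazar are each a committee chair, so the next rule applies.
Ferreira and Salazar are each a founding director, so the next rule applies.
Ferreira and Salazar both have date first elected to the board Feb 14, 2005, so the next rule applies.
Among Ferreira and Salazar, by equity stake (lower first): Ferreira (7 percent) before Salazar (16 percent).
Order: Baptiste, Achebe, Castillo, Novak, Sato, Ferreira, Salazar, Espinoza.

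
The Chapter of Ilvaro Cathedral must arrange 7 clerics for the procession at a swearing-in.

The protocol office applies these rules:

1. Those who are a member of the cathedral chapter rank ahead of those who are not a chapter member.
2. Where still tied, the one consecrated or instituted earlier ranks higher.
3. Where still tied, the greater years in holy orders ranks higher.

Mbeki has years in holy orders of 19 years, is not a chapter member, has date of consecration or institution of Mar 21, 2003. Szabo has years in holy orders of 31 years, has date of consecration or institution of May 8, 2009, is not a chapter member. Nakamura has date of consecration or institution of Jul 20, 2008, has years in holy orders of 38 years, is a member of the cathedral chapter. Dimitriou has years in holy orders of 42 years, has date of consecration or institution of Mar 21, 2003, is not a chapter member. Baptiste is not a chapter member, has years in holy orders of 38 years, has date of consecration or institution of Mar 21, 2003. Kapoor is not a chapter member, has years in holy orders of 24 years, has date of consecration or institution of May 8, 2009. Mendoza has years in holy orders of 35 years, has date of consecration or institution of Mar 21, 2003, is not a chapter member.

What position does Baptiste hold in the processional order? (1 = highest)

By the first rule: Nakamura (a member of the cathedral chapter); then Dimitriou, Baptiste, Mendoza, Mbeki, Szabo and Kapoor (each not a chapter member).
Among Dimitriou, Baptiste, Mendoza, Mbeki, Szabo and Kapoor, by date of consecration or institution (earlier first): Dimitriou, Baptiste, Mendoza and Mbeki (Mar 21, 2003) before Szabo and Kapoor (May 8, 2009).
Among Dimitriou, Baptiste, Mendoza and Mbeki, by years in holy orders (higher first): Dimitriou (42 years) before Baptiste (38 years) before Mendoza (35 years) before Mbeki (19 years).
Among Szabo and Kapoor, by years in holy orders (higher first): Szabo (31 years) before Kapoor (24 years).
Order: Nakamura, Dimitriou, Baptiste, Mendoza, Mbeki, Szabo, Kapoor. So position 3.

3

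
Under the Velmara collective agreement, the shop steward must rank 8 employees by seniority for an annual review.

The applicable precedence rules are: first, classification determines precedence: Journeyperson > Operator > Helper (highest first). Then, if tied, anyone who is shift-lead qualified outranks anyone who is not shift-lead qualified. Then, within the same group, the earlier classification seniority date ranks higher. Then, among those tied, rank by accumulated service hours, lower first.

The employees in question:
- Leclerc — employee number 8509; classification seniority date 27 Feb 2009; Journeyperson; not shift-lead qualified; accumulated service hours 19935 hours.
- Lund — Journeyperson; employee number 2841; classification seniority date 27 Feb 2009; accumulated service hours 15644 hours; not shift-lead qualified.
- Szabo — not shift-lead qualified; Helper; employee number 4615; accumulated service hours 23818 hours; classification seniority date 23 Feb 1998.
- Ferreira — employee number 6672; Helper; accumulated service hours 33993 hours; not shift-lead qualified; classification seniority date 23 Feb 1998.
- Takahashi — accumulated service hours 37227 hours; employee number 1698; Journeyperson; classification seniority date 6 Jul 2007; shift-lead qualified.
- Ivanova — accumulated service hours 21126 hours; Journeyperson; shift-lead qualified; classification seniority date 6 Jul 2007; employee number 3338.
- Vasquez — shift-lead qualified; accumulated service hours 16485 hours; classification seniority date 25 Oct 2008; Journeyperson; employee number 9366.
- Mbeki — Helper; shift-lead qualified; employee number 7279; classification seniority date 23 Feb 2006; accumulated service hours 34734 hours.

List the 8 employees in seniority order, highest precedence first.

By classification: Ivanova, Takahashi, Vasquez, Lund and Leclerc (Journeyperson); then Mbeki, Szabo and Ferreira (Helper).
Among Ivanova, Takahashi, Vasquez, Lund and Leclerc, shift-lead qualified before not shift-lead qualified: Ivanova, Takahashi and Vasquez (shift-lead qualified) before Lund and Leclerc (not shift-lead qualified).
Among Ivanova, Takahashi and Vasquez, by classification seniority date (earlier first): Ivanova and Takahashi (6 Jul 2007) before Vasquez (25 Oct 2008).
Among Ivanova and Takahashi, by accumulated service hours (lower first): Ivanova (21126 hours) before Takahashi (37227 hours).
Lund and Leclerc both have classification seniority date 27 Feb 2009, so the next rule applies.
Among Lund and Leclerc, by accumulated service hours (lower first): Lund (15644 hours) before Leclerc (19935 hours).
Among Mbeki, Szabo and Ferreira, shift-lead qualified before not shift-lead qualified: Mbeki (shift-lead qualified) before Szabo and Ferreira (not shift-lead qualified).
Szabo and Ferreira both have classification seniority date 23 Feb 1998, so the next rule applies.
Among Szabo and Ferreira, by accumulated service hours (lower first): Szabo (23818 hours) before Ferreira (33993 hours).
Full order: Ivanova, Takahashi, Vasquez, Lund, Leclerc, Mbeki, Szabo, Ferreira.

Ivanova, Takahashi, Vasquez, Lund, Leclerc, Mbeki, Szabo, Ferreira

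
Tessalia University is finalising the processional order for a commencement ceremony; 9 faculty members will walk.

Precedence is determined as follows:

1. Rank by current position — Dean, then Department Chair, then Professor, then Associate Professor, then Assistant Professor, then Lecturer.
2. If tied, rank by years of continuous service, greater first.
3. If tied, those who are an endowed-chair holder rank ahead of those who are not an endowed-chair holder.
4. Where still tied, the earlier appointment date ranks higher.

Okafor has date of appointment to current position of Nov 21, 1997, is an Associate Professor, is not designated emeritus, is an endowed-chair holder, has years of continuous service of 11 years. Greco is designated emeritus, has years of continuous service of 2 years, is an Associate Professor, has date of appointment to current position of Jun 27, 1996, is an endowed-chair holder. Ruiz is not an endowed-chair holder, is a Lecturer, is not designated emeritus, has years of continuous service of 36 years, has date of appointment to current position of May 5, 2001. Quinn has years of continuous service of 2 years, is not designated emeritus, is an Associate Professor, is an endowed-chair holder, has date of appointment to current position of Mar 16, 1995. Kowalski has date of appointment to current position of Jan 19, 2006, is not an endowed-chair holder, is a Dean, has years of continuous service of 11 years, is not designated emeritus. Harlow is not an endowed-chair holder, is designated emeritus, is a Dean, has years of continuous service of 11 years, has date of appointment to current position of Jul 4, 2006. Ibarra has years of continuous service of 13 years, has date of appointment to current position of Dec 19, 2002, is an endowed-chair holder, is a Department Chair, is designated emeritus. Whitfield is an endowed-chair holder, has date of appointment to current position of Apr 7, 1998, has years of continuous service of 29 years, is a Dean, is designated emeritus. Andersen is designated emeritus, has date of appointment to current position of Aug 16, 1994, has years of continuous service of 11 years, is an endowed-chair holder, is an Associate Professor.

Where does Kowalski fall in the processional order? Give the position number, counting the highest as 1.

2

By current position: Whitfield, Kowalski and Harlow (Dean); then Ibarra (Department Chair); then Andersen, Okafor, Quinn and Greco (Associate Professor); then Ruiz (Lecturer).
Among Whitfield, Kowalski and Harlow, by years of continuous service (higher first): Whitfield (29 years) before Kowalski and Harlow (11 years).
Kowalski and Harlow are each not an endowed-chair holder, so the next rule applies.
Among Kowalski and Harlow, by date of appointment to current position (earlier first): Kowalski (Jan 19, 2006) before Harlow (Jul 4, 2006).
Among Andersen, Okafor, Quinn and Greco, by years of continuous service (higher first): Andersen and Okafor (11 years) before Quinn and Greco (2 years).
Andersen and Okafor are each an endowed-chair holder, so the next rule applies.
Among Andersen and Okafor, by date of appointment to current position (earlier first): Andersen (Aug 16, 1994) before Okafor (Nov 21, 1997).
Quinn and Greco are each an endowed-chair holder, so the next rule applies.
Among Quinn and Greco, by date of appointment to current position (earlier first): Quinn (Mar 16, 1995) before Greco (Jun 27, 1996).
Order: Whitfield, Kowalski, Harlow, Ibarra, Andersen, Okafor, Quinn, Greco, Ruiz. So position 2.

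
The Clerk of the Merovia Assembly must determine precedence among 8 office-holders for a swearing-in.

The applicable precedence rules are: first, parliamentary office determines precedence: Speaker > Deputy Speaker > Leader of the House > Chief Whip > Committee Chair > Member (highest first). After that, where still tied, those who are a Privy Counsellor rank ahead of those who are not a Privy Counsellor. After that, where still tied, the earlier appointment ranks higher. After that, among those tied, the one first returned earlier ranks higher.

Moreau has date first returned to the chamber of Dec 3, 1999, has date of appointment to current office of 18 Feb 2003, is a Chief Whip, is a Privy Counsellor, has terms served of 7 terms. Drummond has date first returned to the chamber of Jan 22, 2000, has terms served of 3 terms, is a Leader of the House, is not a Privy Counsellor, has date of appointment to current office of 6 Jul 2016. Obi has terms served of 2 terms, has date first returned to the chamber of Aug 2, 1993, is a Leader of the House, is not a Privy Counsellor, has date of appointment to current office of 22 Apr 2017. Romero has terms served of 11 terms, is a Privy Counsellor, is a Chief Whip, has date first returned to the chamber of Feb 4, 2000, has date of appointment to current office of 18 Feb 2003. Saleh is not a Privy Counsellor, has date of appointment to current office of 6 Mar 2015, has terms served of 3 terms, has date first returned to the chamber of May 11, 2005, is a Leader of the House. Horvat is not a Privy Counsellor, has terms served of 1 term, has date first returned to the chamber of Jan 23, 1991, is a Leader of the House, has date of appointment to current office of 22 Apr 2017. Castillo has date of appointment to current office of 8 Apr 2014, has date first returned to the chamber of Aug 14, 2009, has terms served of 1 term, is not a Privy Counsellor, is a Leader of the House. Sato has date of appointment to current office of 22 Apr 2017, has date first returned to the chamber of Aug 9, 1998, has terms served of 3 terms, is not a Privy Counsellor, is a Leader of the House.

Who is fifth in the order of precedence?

Obi

By parliamentary office: Castillo, Saleh, Drummond, Horvat, Obi and Sato (Leader of the House); then Moreau and Romero (Chief Whip).
Castillo, Saleh, Drummond, Horvat, Obi and Sato are each not a Privy Counsellor, so the next rule applies.
Among Castillo, Saleh, Drummond, Horvat, Obi and Sato, by date of appointment to current office (earlier first): Castillo (8 Apr 2014) before Saleh (6 Mar 2015) before Drummond (6 Jul 2016) before Horvat, Obi and Sato (22 Apr 2017).
Among Horvat, Obi and Sato, by date first returned to the chamber (earlier first): Horvat (Jan 23, 1991) before Obi (Aug 2, 1993) before Sato (Aug 9, 1998).
Moreau and Romero are each a Privy Counsellor, so the next rule applies.
Moreau and Romero both have date of appointment to current office 18 Feb 2003, so the next rule applies.
Among Moreau and Romero, by date first returned to the chamber (earlier first): Moreau (Dec 3, 1999) before Romero (Feb 4, 2000).
Order: Castillo, Saleh, Drummond, Horvat, Obi, Sato, Moreau, Romero.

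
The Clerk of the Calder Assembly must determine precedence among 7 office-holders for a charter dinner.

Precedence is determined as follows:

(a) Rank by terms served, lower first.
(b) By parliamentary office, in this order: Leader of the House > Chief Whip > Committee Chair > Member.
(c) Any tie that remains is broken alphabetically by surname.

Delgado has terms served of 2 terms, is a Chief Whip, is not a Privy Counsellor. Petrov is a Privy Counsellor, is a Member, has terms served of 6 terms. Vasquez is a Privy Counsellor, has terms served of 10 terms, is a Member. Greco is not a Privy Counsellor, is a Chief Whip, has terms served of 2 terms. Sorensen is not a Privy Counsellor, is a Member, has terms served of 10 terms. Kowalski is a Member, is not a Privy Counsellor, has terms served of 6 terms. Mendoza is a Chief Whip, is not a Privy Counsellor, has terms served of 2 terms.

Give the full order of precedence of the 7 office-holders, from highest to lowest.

Delgado, Greco, Mendoza, Kowalski, Petrov, Sorensen, Vasquez

By terms served (lower first): Delgado, Greco and Mendoza (each 2 terms); then Kowalski and Petrov (both 6 terms); then Sorensen and Vasquez (both 10 terms).
Delgado, Greco and Mendoza are each Chief Whip, so the next rule applies.
Among Delgado, Greco and Mendoza, alphabetically by surname: Delgado before Greco before Mendoza.
Kowalski and Petrov are each Member, so the next rule applies.
Among Kowalski and Petrov, alphabetically by surname: Kowalski before Petrov.
Sorensen and Vasquez are each Member, so the next rule applies.
Among Sorensen and Vasquez, alphabetically by surname: Sorensen before Vasquez.
Full order: Delgado, Greco, Mendoza, Kowalski, Petrov, Sorensen, Vasquez.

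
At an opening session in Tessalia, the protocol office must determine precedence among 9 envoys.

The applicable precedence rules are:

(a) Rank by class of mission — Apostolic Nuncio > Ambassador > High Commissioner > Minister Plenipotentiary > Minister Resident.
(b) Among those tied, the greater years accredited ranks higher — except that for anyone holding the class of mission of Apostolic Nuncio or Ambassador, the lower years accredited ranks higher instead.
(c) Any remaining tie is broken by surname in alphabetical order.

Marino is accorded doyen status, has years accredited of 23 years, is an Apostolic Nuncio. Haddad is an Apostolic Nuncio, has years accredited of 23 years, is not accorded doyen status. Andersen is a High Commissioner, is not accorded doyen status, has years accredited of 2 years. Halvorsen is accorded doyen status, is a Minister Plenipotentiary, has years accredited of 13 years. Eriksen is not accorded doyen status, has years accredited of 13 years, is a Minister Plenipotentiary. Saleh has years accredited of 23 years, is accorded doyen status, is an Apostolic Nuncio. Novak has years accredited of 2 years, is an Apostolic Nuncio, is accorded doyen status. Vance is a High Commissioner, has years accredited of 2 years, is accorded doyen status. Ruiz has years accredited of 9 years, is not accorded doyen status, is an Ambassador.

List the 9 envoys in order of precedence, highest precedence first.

By class of mission: Novak, Haddad, Marino and Saleh (Apostolic Nuncio); then Ruiz (Ambassador); then Andersen and Vance (High Commissioner); then Eriksen and Halvorsen (Minister Plenipotentiary).
Among Novak, Haddad, Marino and Saleh, by years accredited (lower first) (reversed rule for this group): Novak (2 years) before Haddad, Marino and Saleh (23 years).
Among Haddad, Marino and Saleh, alphabetically by surname: Haddad before Marino before Saleh.
Andersen and Vance both have years accredited 2 years, so the next rule applies.
Among Andersen and Vance, alphabetically by surname: Andersen before Vance.
Eriksen and Halvorsen both have years accredited 13 years, so the next rule applies.
Among Eriksen and Halvorsen, alphabetically by surname: Eriksen before Halvorsen.
Full order: Novak, Haddad, Marino, Saleh, Ruiz, Andersen, Vance, Eriksen, Halvorsen.

Novak, Haddad, Marino, Saleh, Ruiz, Andersen, Vance, Eriksen, Halvorsen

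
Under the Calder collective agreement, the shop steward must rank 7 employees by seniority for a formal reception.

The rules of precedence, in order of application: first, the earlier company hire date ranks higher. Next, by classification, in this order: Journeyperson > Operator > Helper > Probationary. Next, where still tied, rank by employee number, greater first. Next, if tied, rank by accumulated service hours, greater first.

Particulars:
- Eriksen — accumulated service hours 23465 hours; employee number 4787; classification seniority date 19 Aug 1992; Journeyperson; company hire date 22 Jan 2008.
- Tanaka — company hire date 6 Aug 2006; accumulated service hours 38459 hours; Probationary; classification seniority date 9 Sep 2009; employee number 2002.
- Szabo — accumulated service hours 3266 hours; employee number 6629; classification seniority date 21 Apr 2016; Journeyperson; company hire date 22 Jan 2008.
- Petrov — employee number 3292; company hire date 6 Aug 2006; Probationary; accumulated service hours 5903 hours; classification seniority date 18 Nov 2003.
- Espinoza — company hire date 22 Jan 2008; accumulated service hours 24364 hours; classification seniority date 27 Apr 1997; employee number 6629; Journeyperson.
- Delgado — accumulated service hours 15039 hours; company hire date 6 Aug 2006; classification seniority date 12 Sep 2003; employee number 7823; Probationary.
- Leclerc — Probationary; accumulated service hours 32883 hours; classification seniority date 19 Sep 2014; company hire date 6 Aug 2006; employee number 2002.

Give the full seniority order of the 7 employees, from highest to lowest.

By company hire date (earlier first): Delgado, Petrov, Tanaka and Leclerc (each 6 Aug 2006); then Espinoza, Szabo and Eriksen (each 22 Jan 2008).
Delgado, Petrov, Tanaka and Leclerc are each Probationary, so the next rule applies.
Among Delgado, Petrov, Tanaka and Leclerc, by employee number (higher first): Delgado (7823) before Petrov (3292) before Tanaka and Leclerc (2002).
Among Tanaka and Leclerc, by accumulated service hours (higher first): Tanaka (38459 hours) before Leclerc (32883 hours).
Espinoza, Szabo and Eriksen are each Journeyperson, so the next rule applies.
Among Espinoza, Szabo and Eriksen, by employee number (higher first): Espinoza and Szabo (6629) before Eriksen (4787).
Among Espinoza and Szabo, by accumulated service hours (higher first): Espinoza (24364 hours) before Szabo (3266 hours).
Full order: Delgado, Petrov, Tanaka, Leclerc, Espinoza, Szabo, Eriksen.

Delgado, Petrov, Tanaka, Leclerc, Espinoza, Szabo, Eriksen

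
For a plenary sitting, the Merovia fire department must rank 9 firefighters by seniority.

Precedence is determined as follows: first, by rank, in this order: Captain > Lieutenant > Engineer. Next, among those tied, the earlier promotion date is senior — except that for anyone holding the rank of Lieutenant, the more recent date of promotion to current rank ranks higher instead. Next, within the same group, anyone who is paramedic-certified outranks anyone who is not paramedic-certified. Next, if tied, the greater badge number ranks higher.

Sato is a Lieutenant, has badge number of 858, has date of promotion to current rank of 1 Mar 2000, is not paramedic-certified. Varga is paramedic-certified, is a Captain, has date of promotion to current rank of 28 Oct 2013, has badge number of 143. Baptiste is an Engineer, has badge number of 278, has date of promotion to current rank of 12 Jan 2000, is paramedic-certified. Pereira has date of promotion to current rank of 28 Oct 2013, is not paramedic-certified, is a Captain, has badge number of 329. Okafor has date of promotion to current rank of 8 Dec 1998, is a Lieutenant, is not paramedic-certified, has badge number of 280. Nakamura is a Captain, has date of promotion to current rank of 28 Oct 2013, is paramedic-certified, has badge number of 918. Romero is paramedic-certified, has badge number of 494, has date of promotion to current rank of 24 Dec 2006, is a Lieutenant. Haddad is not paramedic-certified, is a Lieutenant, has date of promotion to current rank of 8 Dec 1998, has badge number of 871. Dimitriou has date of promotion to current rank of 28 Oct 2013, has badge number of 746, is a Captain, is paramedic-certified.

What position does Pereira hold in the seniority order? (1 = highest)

By rank: Nakamura, Dimitriou, Varga and Pereira (Captain); then Romero, Sato, Haddad and Okafor (Lieutenant); then Baptiste (Engineer).
Nakamura, Dimitriou, Varga and Pereira all have date of promotion to current rank 28 Oct 2013, so the next rule applies.
Among Nakamura, Dimitriou, Varga and Pereira, paramedic-certified before not paramedic-certified: Nakamura, Dimitriou and Varga (paramedic-certified) before Pereira (not paramedic-certified).
Among Nakamura, Dimitriou and Varga, by badge number (higher first): Nakamura (918) before Dimitriou (746) before Varga (143).
Among Romero, Sato, Haddad and Okafor, by date of promotion to current rank (later first) (reversed rule for this group): Romero (24 Dec 2006) before Sato (1 Mar 2000) before Haddad and Okafor (8 Dec 1998).
Haddad and Okafor are each not paramedic-certified, so the next rule applies.
Among Haddad and Okafor, by badge number (higher first): Haddad (871) before Okafor (280).
Order: Nakamura, Dimitriou, Varga, Pereira, Romero, Sato, Haddad, Okafor, Baptiste. So position 4.

4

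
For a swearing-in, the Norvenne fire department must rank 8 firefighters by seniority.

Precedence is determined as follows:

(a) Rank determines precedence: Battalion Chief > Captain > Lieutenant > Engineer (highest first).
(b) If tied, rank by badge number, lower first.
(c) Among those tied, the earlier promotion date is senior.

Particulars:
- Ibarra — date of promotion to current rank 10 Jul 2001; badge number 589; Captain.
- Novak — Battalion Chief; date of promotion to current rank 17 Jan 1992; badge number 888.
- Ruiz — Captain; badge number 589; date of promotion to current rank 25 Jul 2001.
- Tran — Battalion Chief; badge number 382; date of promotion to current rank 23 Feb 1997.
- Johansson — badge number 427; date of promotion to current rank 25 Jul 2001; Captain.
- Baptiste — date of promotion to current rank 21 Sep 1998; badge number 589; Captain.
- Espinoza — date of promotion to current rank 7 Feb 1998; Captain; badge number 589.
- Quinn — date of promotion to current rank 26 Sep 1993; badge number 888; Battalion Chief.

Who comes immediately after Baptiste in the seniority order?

Ibarra

By rank: Tran, Novak and Quinn (Battalion Chief); then Johansson, Espinoza, Baptiste, Ibarra and Ruiz (Captain).
Among Tran, Novak and Quinn, by badge number (lower first): Tran (382) before Novak and Quinn (888).
Among Novak and Quinn, by date of promotion to current rank (earlier first): Novak (17 Jan 1992) before Quinn (26 Sep 1993).
Among Johansson, Espinoza, Baptiste, Ibarra and Ruiz, by badge number (lower first): Johansson (427) before Espinoza, Baptiste, Ibarra and Ruiz (589).
Among Espinoza, Baptiste, Ibarra and Ruiz, by date of promotion to current rank (earlier first): Espinoza (7 Feb 1998) before Baptiste (21 Sep 1998) before Ibarra (10 Jul 2001) before Ruiz (25 Jul 2001).
Order: Tran, Novak, Quinn, Johansson, Espinoza, Baptiste, Ibarra, Ruiz.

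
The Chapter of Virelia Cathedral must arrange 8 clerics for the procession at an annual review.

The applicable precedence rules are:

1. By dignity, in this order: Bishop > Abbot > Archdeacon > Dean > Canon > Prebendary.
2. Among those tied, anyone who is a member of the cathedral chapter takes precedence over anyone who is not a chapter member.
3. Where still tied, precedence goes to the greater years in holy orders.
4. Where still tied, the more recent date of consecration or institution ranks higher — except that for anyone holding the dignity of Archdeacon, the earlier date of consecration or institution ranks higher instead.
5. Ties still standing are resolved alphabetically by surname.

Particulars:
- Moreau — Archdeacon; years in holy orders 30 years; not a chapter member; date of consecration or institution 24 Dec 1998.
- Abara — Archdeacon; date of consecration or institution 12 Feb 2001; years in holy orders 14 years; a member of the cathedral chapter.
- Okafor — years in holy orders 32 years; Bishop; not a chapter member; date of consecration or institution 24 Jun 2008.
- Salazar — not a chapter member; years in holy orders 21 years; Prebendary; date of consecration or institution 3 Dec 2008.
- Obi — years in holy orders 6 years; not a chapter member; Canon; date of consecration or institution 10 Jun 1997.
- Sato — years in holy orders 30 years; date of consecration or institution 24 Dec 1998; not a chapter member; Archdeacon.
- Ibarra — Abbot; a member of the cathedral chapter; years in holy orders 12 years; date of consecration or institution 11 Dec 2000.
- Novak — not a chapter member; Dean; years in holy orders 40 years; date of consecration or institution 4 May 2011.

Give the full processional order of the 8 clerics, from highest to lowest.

Okafor, Ibarra, Abara, Moreau, Sato, Novak, Obi, Salazar

By dignity: Okafor (Bishop); then Ibarra (Abbot); then Abara, Moreau and Sato (Archdeacon); then Novak (Dean); then Obi (Canon); then Salazar (Prebendary).
Among Abara, Moreau and Sato, a member of the cathedral chapter before not a chapter member: Abara (a member of the cathedral chapter) before Moreau and Sato (not a chapter member).
Moreau and Sato both have years in holy orders 30 years, so the next rule applies.
Moreau and Sato both have date of consecration or institution 24 Dec 1998, so the next rule applies.
Among Moreau and Sato, alphabetically by surname: Moreau before Sato.
Full order: Okafor, Ibarra, Abara, Moreau, Sato, Novak, Obi, Salazar.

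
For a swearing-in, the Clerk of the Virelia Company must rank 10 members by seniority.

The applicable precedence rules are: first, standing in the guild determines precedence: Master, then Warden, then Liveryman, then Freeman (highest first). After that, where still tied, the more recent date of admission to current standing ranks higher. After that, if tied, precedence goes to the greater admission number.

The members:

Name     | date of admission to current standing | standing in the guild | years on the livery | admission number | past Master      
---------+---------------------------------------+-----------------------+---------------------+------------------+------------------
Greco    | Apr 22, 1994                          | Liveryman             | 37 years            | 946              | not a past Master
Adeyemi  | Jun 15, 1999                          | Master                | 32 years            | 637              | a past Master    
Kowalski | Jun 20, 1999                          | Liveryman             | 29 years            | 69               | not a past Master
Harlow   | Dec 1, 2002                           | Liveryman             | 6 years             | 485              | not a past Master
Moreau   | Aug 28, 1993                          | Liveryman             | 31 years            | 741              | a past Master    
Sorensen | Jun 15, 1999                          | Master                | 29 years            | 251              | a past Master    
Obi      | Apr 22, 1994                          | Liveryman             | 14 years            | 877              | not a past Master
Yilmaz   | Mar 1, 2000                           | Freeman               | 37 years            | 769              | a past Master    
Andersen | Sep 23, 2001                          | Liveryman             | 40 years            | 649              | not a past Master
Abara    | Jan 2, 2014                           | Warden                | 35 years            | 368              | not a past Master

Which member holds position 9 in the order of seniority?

By standing in the guild: Adeyemi and Sorensen (Master); then Abara (Warden); then Harlow, Andersen, Kowalski, Greco, Obi and Moreau (Liveryman); then Yilmaz (Freeman).
Adeyemi and Sorensen both have date of admission to current standing Jun 15, 1999, so the next rule applies.
Among Adeyemi and Sorensen, by admission number (higher first): Adeyemi (637) before Sorensen (251).
Among Harlow, Andersen, Kowalski, Greco, Obi and Moreau, by date of admission to current standing (later first): Harlow (Dec 1, 2002) before Andersen (Sep 23, 2001) before Kowalski (Jun 20, 1999) before Greco and Obi (Apr 22, 1994) before Moreau (Aug 28, 1993).
Among Greco and Obi, by admission number (higher first): Greco (946) before Obi (877).
Order: Adeyemi, Sorensen, Abara, Harlow, Andersen, Kowalski, Greco, Obi, Moreau, Yilmaz.

Moreau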